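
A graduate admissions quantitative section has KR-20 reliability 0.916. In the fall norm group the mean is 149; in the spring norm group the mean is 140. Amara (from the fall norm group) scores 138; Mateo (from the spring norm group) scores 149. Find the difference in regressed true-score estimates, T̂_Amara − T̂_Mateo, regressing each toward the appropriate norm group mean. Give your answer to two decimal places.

-9.32

T̂_Amara = 0.916(138) + 0.084(149) = 138.9240
T̂_Mateo = 0.916(149) + 0.084(140) = 148.2440
Difference = 138.9240 − 148.2440 = -9.3200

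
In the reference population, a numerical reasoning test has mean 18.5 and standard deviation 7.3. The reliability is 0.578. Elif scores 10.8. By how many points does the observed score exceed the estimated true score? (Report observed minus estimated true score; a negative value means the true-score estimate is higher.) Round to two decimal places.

-3.25

T̂ = 0.578(10.8) + 0.422(18.5) = 6.2424 + 7.8070 = 14.0494 → 14.049
X − T̂ = 10.8 − 14.049 = -3.249 → -3.25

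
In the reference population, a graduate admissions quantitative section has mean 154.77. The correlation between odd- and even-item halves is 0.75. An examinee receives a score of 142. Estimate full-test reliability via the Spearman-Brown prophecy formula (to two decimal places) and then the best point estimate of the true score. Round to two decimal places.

143.79

Spearman-Brown: ρ = 2r/(1 + r) = 2(0.75)/(1 + 0.75) = 1.500/1.75 = 0.8571 → 0.86
T̂ = 0.86(142) + 0.14(154.77) = 122.12 + 21.6678 = 143.788 → 143.79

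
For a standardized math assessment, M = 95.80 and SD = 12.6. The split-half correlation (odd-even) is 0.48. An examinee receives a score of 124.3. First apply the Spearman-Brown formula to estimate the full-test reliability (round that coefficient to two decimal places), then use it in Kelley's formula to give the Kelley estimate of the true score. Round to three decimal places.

114.325

Spearman-Brown: ρ = 2r/(1 + r) = 2(0.48)/(1 + 0.48) = 0.960/1.48 = 0.6486 → 0.65
Weight the observed score by reliability and the mean by (1 − reliability): T̂ = 0.65·124.3 + 0.35·95.80 = 80.795 + 33.5300 = 114.3250.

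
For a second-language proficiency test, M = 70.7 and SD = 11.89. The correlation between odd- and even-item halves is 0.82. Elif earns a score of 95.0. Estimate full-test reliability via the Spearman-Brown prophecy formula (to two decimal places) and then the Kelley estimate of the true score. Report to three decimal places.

92.570

Spearman-Brown: ρ = 2r/(1 + r) = 2(0.82)/(1 + 0.82) = 1.640/1.82 = 0.9011 → 0.90
Regress the observed score toward the mean by the unreliability: T̂ = 0.90·95.0 + 0.10·70.7 = 85.500 + 7.070 = 92.5700.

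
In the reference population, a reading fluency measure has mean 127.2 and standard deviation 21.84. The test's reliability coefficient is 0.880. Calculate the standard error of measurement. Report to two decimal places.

SEM = SD · √(1 − ρ) = 21.84 × √0.120 = 21.84 × 0.3464 = 7.566

7.57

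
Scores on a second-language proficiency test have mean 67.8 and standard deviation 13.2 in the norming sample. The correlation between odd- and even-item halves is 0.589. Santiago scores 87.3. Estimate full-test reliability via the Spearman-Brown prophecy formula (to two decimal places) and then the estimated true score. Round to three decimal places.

82.230

Spearman-Brown: ρ = 2r/(1 + r) = 2(0.589)/(1 + 0.589) = 1.1780/1.589 = 0.7413 → 0.74
Regress the observed score toward the mean by the unreliability: T̂ = 0.74·87.3 + 0.26·67.8 = 64.602 + 17.628 = 82.2300.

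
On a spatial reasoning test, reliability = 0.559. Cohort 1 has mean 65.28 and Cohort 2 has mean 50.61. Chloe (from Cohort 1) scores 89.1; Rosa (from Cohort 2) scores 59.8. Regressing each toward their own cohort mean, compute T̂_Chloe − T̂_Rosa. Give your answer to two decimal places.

T̂_Chloe = 0.559(89.1) + 0.441(65.28) = 78.5954
T̂_Rosa = 0.559(59.8) + 0.441(50.61) = 55.7472
Difference = 78.5954 − 55.7472 = 22.8482

22.85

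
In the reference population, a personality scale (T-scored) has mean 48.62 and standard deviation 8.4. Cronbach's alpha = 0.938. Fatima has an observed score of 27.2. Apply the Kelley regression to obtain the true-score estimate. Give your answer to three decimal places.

T̂ = ρX + (1 − ρ)μ
  = 0.938 × 27.2 + 0.062 × 48.62
  = 25.5136 + 3.01444
  = 28.5280
  ≈ 28.528

28.528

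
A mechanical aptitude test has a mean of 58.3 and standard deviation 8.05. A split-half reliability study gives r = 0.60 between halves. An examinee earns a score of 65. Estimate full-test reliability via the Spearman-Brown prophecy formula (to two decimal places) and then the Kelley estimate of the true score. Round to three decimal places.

Spearman-Brown: ρ = 2r/(1 + r) = 2(0.60)/(1 + 0.60) = 1.200/1.60 = 0.7500 → 0.75
T̂ = ρX + (1 − ρ)μ
  = 0.75 × 65 + 0.25 × 58.3
  = 48.75 + 14.575
  = 63.3250
  ≈ 63.325

63.325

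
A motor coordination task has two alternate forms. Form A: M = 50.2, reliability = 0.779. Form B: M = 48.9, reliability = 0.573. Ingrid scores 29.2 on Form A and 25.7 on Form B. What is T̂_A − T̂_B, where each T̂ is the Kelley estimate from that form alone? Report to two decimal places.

T̂_A = 0.779(29.2) + 0.221(50.2) = 33.8410
T̂_B = 0.573(25.7) + 0.427(48.9) = 35.6064
T̂_A − T̂_B = -1.7654

-1.77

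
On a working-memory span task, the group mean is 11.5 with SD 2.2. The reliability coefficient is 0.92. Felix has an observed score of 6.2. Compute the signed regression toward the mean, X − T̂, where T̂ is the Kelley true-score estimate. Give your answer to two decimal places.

T̂ = ρX + (1 − ρ)μ
  = 0.92 × 6.2 + 0.08 × 11.5
  = 5.704 + 0.920
  = 6.6240
  ≈ 6.624
X − T̂ = 6.2 − 6.624 = -0.424 → -0.42

-0.42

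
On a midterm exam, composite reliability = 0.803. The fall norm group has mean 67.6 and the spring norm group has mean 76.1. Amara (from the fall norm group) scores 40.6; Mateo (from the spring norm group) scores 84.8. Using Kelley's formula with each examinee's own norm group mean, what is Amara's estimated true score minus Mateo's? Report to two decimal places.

T̂_Amara = 0.803(40.6) + 0.197(67.6) = 45.9190
T̂_Mateo = 0.803(84.8) + 0.197(76.1) = 83.0861
Difference = 45.9190 − 83.0861 = -37.1671

-37.17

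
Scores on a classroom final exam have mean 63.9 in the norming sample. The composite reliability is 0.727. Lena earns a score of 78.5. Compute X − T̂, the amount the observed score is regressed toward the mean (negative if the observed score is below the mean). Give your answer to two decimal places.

Regress the observed score toward the mean by the unreliability: T̂ = 0.727·78.5 + 0.273·63.9 = 57.0695 + 17.4447 = 74.5142.
X − T̂ = 78.5 − 74.514 = 3.986 → 3.99

3.99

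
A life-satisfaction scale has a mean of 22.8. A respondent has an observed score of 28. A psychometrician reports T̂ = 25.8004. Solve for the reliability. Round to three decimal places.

T̂ = ρX + (1 − ρ)μ  ⇒  T̂ − μ = ρ(X − μ)
ρ = (T̂ − μ)/(X − μ) = (25.8004 − 22.8) / (28 − 22.8) = 3.0004 / 5.2 = 0.57700

0.577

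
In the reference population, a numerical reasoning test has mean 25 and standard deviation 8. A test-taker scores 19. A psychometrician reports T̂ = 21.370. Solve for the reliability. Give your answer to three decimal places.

T̂ = ρX + (1 − ρ)μ  ⇒  T̂ − μ = ρ(X − μ)
ρ = (T̂ − μ)/(X − μ) = (21.370 − 25) / (19 − 25) = -3.630 / -6.0 = 0.60500

0.605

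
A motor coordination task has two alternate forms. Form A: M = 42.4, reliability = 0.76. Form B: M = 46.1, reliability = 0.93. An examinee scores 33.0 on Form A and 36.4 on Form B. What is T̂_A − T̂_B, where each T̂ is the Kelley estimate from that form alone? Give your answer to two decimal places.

T̂_A = 0.76(33.0) + 0.24(42.4) = 35.2560
T̂_B = 0.93(36.4) + 0.07(46.1) = 37.0790
T̂_A − T̂_B = -1.8230

-1.82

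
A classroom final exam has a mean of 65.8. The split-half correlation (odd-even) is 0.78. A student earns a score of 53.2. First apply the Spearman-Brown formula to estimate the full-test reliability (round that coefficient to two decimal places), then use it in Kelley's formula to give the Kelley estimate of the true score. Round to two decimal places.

Spearman-Brown: ρ = 2r/(1 + r) = 2(0.78)/(1 + 0.78) = 1.560/1.78 = 0.8764 → 0.88
T̂ = 0.88(53.2) + 0.12(65.8) = 46.816 + 7.896 = 54.712 → 54.71

54.71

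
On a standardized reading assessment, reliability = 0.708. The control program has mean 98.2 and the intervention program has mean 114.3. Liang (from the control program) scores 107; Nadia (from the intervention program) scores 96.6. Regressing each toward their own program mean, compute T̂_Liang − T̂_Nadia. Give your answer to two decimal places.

T̂_Liang = 0.708(107) + 0.292(98.2) = 104.4304
T̂_Nadia = 0.708(96.6) + 0.292(114.3) = 101.7684
Difference = 104.4304 − 101.7684 = 2.6620

2.66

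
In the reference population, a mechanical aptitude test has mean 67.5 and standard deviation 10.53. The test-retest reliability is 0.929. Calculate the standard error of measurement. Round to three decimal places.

SEM = SD · √(1 − ρ) = 10.53 × √0.071 = 10.53 × 0.2665 = 2.8058

2.806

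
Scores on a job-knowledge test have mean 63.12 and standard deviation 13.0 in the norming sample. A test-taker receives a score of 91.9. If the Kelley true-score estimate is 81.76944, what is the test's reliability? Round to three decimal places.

0.648

T̂ = ρX + (1 − ρ)μ  ⇒  T̂ − μ = ρ(X − μ)
ρ = (T̂ − μ)/(X − μ) = (81.76944 − 63.12) / (91.9 − 63.12) = 18.64944 / 28.78 = 0.64800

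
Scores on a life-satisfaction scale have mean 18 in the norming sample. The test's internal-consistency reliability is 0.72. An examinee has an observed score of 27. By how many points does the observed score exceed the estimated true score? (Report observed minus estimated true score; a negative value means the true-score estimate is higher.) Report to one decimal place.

Weight the observed score by reliability and the mean by (1 − reliability): T̂ = 0.72·27 + 0.28·18 = 19.44 + 5.04 = 24.480.
X − T̂ = 27 − 24.48 = 2.52 → 2.5

2.5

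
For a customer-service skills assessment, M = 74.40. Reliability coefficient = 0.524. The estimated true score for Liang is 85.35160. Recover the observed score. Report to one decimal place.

T̂ = ρX + (1 − ρ)μ  ⇒  X = (T̂ − (1 − ρ)μ) / ρ
X = (85.35160 − 0.476 × 74.40) / 0.524 = (85.35160 − 35.41440) / 0.524 = 49.93720 / 0.524 = 95.300

95.3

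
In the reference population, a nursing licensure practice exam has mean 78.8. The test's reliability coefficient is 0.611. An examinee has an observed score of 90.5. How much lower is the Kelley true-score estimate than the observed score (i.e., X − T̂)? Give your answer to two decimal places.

4.55

Regress the observed score toward the mean by the unreliability: T̂ = 0.611·90.5 + 0.389·78.8 = 55.2955 + 30.6532 = 85.9487.
X − T̂ = 90.5 − 85.949 = 4.551 → 4.55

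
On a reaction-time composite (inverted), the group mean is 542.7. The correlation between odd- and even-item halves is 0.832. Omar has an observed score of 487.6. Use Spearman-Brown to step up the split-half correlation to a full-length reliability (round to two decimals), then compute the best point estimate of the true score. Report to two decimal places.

492.56

Spearman-Brown: ρ = 2r/(1 + r) = 2(0.832)/(1 + 0.832) = 1.6640/1.832 = 0.9083 → 0.91
T̂ = 0.91(487.6) + 0.09(542.7) = 443.716 + 48.843 = 492.559 → 492.56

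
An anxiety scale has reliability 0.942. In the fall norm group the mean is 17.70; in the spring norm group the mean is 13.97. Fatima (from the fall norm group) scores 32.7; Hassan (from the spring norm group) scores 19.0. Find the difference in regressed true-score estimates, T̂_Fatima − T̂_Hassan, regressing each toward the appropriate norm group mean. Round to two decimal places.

T̂_Fatima = 0.942(32.7) + 0.058(17.70) = 31.8300
T̂_Hassan = 0.942(19.0) + 0.058(13.97) = 18.7083
Difference = 31.8300 − 18.7083 = 13.1217

13.12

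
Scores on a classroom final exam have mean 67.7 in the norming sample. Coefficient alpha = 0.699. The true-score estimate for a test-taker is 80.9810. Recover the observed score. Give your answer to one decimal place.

86.7

T̂ = ρX + (1 − ρ)μ  ⇒  X = (T̂ − (1 − ρ)μ) / ρ
X = (80.9810 − 0.301 × 67.7) / 0.699 = (80.9810 − 20.3777) / 0.699 = 60.6033 / 0.699 = 86.700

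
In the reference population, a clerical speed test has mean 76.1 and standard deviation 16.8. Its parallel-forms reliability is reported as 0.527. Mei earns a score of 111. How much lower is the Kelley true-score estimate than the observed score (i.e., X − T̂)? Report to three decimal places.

16.508

Weight the observed score by reliability and the mean by (1 − reliability): T̂ = 0.527·111 + 0.473·76.1 = 58.497 + 35.9953 = 94.49230.
X − T̂ = 111 − 94.4923 = 16.5077 → 16.508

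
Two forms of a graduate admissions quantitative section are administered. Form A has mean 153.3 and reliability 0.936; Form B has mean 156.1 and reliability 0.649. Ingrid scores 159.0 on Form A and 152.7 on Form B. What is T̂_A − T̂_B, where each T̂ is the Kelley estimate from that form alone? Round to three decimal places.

T̂_A = 0.936(159.0) + 0.064(153.3) = 158.63520
T̂_B = 0.649(152.7) + 0.351(156.1) = 153.89340
T̂_A − T̂_B = 4.74180

4.742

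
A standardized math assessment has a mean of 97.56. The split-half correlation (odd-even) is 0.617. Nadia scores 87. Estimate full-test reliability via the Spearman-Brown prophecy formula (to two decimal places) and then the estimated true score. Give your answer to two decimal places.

Spearman-Brown: ρ = 2r/(1 + r) = 2(0.617)/(1 + 0.617) = 1.2340/1.617 = 0.7631 → 0.76
Kelley's formula gives T̂ = 0.76·87 + 0.24·97.56 = 66.12 + 23.4144 = 89.534.

89.53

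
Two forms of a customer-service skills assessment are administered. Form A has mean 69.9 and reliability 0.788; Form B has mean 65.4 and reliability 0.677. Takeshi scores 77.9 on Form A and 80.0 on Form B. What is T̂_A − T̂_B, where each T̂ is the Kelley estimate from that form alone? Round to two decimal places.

T̂_A = 0.788(77.9) + 0.212(69.9) = 76.2040
T̂_B = 0.677(80.0) + 0.323(65.4) = 75.2842
T̂_A − T̂_B = 0.9198

0.92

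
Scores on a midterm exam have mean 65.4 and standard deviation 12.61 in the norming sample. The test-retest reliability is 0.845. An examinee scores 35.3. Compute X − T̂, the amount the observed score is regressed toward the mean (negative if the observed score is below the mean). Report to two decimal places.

T̂ = ρX + (1 − ρ)μ
  = 0.845 × 35.3 + 0.155 × 65.4
  = 29.8285 + 10.1370
  = 39.9655
  ≈ 39.965
X − T̂ = 35.3 − 39.965 = -4.666 → -4.67

-4.67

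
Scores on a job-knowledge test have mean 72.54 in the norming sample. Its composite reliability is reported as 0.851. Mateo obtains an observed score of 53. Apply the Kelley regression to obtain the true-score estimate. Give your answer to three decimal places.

55.911

T̂ = ρX + (1 − ρ)μ
  = 0.851 × 53 + 0.149 × 72.54
  = 45.103 + 10.80846
  = 55.9115
  ≈ 55.911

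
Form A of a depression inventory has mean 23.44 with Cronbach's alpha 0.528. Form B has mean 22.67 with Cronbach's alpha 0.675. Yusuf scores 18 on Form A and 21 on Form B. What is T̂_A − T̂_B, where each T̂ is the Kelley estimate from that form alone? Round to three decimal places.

-0.975

T̂_A = 0.528(18) + 0.472(23.44) = 20.56768
T̂_B = 0.675(21) + 0.325(22.67) = 21.54275
T̂_A − T̂_B = -0.97507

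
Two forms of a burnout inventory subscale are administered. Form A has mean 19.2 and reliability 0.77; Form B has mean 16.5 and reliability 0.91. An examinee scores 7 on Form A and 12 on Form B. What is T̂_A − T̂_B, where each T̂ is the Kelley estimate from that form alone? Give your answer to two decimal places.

T̂_A = 0.77(7) + 0.23(19.2) = 9.8060
T̂_B = 0.91(12) + 0.09(16.5) = 12.4050
T̂_A − T̂_B = -2.5990

-2.60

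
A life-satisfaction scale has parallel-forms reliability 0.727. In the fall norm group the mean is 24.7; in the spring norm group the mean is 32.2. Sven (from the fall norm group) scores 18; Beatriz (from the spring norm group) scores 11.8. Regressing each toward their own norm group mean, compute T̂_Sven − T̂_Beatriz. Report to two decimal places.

T̂_Sven = 0.727(18) + 0.273(24.7) = 19.8291
T̂_Beatriz = 0.727(11.8) + 0.273(32.2) = 17.3692
Difference = 19.8291 − 17.3692 = 2.4599

2.46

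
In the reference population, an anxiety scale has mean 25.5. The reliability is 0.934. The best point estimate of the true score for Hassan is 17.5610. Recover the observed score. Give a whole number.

17

T̂ = ρX + (1 − ρ)μ  ⇒  X = (T̂ − (1 − ρ)μ) / ρ
X = (17.5610 − 0.066 × 25.5) / 0.934 = (17.5610 − 1.6830) / 0.934 = 15.8780 / 0.934 = 17.00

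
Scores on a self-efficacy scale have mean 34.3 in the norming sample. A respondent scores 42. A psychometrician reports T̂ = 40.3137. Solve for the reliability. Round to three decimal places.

T̂ = ρX + (1 − ρ)μ  ⇒  T̂ − μ = ρ(X − μ)
ρ = (T̂ − μ)/(X − μ) = (40.3137 − 34.3) / (42 − 34.3) = 6.0137 / 7.7 = 0.78100

0.781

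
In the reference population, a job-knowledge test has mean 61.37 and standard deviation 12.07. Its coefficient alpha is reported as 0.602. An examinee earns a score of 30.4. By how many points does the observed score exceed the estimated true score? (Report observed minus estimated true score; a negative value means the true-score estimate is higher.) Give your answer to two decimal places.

-12.33

T̂ = 0.602(30.4) + 0.398(61.37) = 18.3008 + 24.42526 = 42.7261 → 42.726
X − T̂ = 30.4 − 42.726 = -12.326 → -12.33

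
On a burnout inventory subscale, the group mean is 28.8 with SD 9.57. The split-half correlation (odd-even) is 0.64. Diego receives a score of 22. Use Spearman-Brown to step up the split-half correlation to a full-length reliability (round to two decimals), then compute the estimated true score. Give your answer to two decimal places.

Spearman-Brown: ρ = 2r/(1 + r) = 2(0.64)/(1 + 0.64) = 1.280/1.64 = 0.7805 → 0.78
T̂ = ρX + (1 − ρ)μ
  = 0.78 × 22 + 0.22 × 28.8
  = 17.16 + 6.336
  = 23.496
  ≈ 23.50

23.50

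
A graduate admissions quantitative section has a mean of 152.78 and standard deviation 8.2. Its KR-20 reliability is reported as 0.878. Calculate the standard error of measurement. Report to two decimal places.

2.86

SEM = SD · √(1 − ρ) = 8.2 × √0.122 = 8.2 × 0.3493 = 2.864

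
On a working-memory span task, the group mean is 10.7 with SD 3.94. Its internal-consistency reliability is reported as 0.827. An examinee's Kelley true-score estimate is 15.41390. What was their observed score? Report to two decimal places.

16.40

T̂ = ρX + (1 − ρ)μ  ⇒  X = (T̂ − (1 − ρ)μ) / ρ
X = (15.41390 − 0.173 × 10.7) / 0.827 = (15.41390 − 1.8511) / 0.827 = 13.56280 / 0.827 = 16.4000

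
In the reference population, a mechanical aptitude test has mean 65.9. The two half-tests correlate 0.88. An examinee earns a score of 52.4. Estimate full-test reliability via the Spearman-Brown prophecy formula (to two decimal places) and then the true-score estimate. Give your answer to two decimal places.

Spearman-Brown: ρ = 2r/(1 + r) = 2(0.88)/(1 + 0.88) = 1.760/1.88 = 0.9362 → 0.94
T̂ = ρX + (1 − ρ)μ
  = 0.94 × 52.4 + 0.06 × 65.9
  = 49.256 + 3.954
  = 53.210
  ≈ 53.21

53.21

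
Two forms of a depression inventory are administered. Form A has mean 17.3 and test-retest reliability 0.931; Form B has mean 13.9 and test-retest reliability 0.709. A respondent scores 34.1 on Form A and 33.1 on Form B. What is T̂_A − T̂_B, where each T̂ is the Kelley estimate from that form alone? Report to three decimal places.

T̂_A = 0.931(34.1) + 0.069(17.3) = 32.94080
T̂_B = 0.709(33.1) + 0.291(13.9) = 27.51280
T̂_A − T̂_B = 5.42800

5.428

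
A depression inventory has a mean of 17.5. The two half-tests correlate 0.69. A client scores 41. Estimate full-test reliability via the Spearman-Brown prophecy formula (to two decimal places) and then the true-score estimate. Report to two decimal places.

Spearman-Brown: ρ = 2r/(1 + r) = 2(0.69)/(1 + 0.69) = 1.380/1.69 = 0.8166 → 0.82
T̂ = ρX + (1 − ρ)μ
  = 0.82 × 41 + 0.18 × 17.5
  = 33.62 + 3.150
  = 36.770
  ≈ 36.77

36.77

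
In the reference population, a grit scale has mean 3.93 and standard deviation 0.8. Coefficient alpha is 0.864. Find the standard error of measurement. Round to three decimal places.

SEM = SD · √(1 − ρ) = 0.8 × √0.136 = 0.8 × 0.3688 = 0.2950

0.295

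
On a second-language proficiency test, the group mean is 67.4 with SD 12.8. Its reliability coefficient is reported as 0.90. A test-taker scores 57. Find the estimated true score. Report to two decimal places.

Kelley's formula gives T̂ = 0.90·57 + 0.10·67.4 = 51.30 + 6.740 = 58.040.

58.04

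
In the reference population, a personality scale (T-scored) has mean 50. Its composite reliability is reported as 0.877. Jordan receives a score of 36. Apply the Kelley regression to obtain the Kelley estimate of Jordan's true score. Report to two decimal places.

T̂ = ρX + (1 − ρ)μ
  = 0.877 × 36 + 0.123 × 50
  = 31.572 + 6.150
  = 37.722
  ≈ 37.72

37.72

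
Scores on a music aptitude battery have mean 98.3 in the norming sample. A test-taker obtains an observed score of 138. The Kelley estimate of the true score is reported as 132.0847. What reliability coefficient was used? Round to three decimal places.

T̂ = ρX + (1 − ρ)μ  ⇒  T̂ − μ = ρ(X − μ)
ρ = (T̂ − μ)/(X − μ) = (132.0847 − 98.3) / (138 − 98.3) = 33.7847 / 39.7 = 0.85100

0.851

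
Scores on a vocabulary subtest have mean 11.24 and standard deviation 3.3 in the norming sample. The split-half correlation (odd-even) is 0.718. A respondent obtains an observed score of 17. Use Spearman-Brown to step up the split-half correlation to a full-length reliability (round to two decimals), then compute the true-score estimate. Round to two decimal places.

Spearman-Brown: ρ = 2r/(1 + r) = 2(0.718)/(1 + 0.718) = 1.4360/1.718 = 0.8359 → 0.84
Regress the observed score toward the mean by the unreliability: T̂ = 0.84·17 + 0.16·11.24 = 14.28 + 1.7984 = 16.078.

16.08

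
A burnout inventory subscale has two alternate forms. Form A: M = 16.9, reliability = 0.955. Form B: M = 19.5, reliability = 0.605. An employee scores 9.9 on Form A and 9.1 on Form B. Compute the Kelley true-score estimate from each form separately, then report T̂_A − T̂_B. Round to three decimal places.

-2.993

T̂_A = 0.955(9.9) + 0.045(16.9) = 10.21500
T̂_B = 0.605(9.1) + 0.395(19.5) = 13.20800
T̂_A − T̂_B = -2.99300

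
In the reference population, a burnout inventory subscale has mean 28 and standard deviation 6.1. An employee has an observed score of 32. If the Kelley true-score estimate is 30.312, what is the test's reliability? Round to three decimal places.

T̂ = ρX + (1 − ρ)μ  ⇒  T̂ − μ = ρ(X − μ)
ρ = (T̂ − μ)/(X − μ) = (30.312 − 28) / (32 − 28) = 2.312 / 4.0 = 0.57800

0.578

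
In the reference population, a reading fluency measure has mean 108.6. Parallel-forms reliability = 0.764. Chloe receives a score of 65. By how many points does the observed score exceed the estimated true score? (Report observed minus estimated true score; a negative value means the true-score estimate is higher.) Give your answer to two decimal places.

-10.29

T̂ = ρX + (1 − ρ)μ
  = 0.764 × 65 + 0.236 × 108.6
  = 49.660 + 25.6296
  = 75.2896
  ≈ 75.290
X − T̂ = 65 − 75.290 = -10.290 → -10.29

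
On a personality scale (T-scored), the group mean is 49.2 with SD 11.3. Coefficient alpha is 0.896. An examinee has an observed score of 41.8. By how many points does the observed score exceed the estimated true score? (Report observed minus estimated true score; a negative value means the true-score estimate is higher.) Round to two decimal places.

Kelley's formula gives T̂ = 0.896·41.8 + 0.104·49.2 = 37.4528 + 5.1168 = 42.5696.
X − T̂ = 41.8 − 42.570 = -0.770 → -0.77

-0.77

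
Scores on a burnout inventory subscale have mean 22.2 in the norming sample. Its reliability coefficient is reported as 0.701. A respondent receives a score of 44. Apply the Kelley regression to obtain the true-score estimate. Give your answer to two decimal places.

T̂ = ρX + (1 − ρ)μ
  = 0.701 × 44 + 0.299 × 22.2
  = 30.844 + 6.6378
  = 37.482
  ≈ 37.48

37.48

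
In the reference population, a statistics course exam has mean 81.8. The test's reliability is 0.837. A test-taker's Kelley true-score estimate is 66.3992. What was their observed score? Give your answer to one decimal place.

63.4

T̂ = ρX + (1 − ρ)μ  ⇒  X = (T̂ − (1 − ρ)μ) / ρ
X = (66.3992 − 0.163 × 81.8) / 0.837 = (66.3992 − 13.3334) / 0.837 = 53.0658 / 0.837 = 63.400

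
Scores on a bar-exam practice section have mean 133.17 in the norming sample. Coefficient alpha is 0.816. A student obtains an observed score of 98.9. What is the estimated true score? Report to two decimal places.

105.21

T̂ = ρX + (1 − ρ)μ
  = 0.816 × 98.9 + 0.184 × 133.17
  = 80.7024 + 24.50328
  = 105.206
  ≈ 105.21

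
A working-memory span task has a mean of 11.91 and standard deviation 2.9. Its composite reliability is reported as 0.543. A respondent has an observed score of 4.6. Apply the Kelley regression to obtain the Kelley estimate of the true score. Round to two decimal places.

Kelley's formula gives T̂ = 0.543·4.6 + 0.457·11.91 = 2.4978 + 5.44287 = 7.941.

7.94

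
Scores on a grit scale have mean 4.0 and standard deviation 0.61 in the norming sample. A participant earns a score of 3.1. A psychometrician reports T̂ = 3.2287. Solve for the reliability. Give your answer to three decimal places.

0.857

T̂ = ρX + (1 − ρ)μ  ⇒  T̂ − μ = ρ(X − μ)
ρ = (T̂ − μ)/(X − μ) = (3.2287 − 4.0) / (3.1 − 4.0) = -0.7713 / -0.9 = 0.85700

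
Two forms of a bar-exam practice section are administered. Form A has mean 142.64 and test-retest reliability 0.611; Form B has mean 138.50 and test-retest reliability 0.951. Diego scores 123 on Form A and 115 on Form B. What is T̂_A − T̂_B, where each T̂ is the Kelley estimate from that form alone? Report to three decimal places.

14.488

T̂_A = 0.611(123) + 0.389(142.64) = 130.63996
T̂_B = 0.951(115) + 0.049(138.50) = 116.15150
T̂_A − T̂_B = 14.48846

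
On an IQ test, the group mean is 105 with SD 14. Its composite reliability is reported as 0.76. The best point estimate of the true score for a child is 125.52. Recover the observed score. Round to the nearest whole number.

T̂ = ρX + (1 − ρ)μ  ⇒  X = (T̂ − (1 − ρ)μ) / ρ
X = (125.52 − 0.24 × 105) / 0.76 = (125.52 − 25.20) / 0.76 = 100.32 / 0.76 = 132.00

132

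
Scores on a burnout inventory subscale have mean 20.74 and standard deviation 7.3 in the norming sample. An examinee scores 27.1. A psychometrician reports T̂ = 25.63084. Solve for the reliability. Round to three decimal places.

0.769

T̂ = ρX + (1 − ρ)μ  ⇒  T̂ − μ = ρ(X − μ)
ρ = (T̂ − μ)/(X − μ) = (25.63084 − 20.74) / (27.1 − 20.74) = 4.89084 / 6.36 = 0.76900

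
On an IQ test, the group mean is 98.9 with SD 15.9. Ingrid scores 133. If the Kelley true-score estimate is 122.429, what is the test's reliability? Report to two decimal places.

0.69

T̂ = ρX + (1 − ρ)μ  ⇒  T̂ − μ = ρ(X − μ)
ρ = (T̂ − μ)/(X − μ) = (122.429 − 98.9) / (133 − 98.9) = 23.529 / 34.1 = 0.6900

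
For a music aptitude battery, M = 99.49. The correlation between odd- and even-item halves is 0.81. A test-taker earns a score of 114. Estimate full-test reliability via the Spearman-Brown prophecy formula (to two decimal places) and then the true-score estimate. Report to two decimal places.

112.55

Spearman-Brown: ρ = 2r/(1 + r) = 2(0.81)/(1 + 0.81) = 1.620/1.81 = 0.8950 → 0.90
T̂ = ρX + (1 − ρ)μ
  = 0.90 × 114 + 0.10 × 99.49
  = 102.60 + 9.9490
  = 112.549
  ≈ 112.55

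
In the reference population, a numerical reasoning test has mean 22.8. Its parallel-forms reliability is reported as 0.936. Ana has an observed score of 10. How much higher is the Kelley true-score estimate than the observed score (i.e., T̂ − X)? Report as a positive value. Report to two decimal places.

T̂ = 0.936(10) + 0.064(22.8) = 9.360 + 1.4592 = 10.8192 → 10.819
T̂ − X = 10.819 − 10 = 0.819 → 0.82

0.82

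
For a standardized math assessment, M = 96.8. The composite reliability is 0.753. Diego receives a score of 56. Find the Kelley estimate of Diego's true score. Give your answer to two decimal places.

66.08

T̂ = ρX + (1 − ρ)μ
  = 0.753 × 56 + 0.247 × 96.8
  = 42.168 + 23.9096
  = 66.078
  ≈ 66.08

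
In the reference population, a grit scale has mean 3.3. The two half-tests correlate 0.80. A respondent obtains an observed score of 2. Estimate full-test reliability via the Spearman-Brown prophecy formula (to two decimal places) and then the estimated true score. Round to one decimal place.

2.1

Spearman-Brown: ρ = 2r/(1 + r) = 2(0.80)/(1 + 0.80) = 1.600/1.80 = 0.8889 → 0.89
T̂ = ρX + (1 − ρ)μ
  = 0.89 × 2 + 0.11 × 3.3
  = 1.78 + 0.363
  = 2.14
  ≈ 2.1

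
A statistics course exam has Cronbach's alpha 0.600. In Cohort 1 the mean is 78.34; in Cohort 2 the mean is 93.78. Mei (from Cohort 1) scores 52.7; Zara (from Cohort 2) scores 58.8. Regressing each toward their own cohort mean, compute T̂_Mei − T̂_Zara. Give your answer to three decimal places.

-9.836

T̂_Mei = 0.600(52.7) + 0.400(78.34) = 62.95600
T̂_Zara = 0.600(58.8) + 0.400(93.78) = 72.79200
Difference = 62.95600 − 72.79200 = -9.83600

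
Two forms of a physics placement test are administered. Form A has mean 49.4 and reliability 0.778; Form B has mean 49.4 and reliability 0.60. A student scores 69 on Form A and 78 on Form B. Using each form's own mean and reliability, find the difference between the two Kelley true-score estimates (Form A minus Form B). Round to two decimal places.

T̂_A = 0.778(69) + 0.222(49.4) = 64.6488
T̂_B = 0.60(78) + 0.40(49.4) = 66.5600
T̂_A − T̂_B = -1.9112

-1.91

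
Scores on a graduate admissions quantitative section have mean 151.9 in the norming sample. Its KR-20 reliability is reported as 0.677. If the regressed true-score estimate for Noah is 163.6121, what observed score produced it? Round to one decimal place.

169.2

T̂ = ρX + (1 − ρ)μ  ⇒  X = (T̂ − (1 − ρ)μ) / ρ
X = (163.6121 − 0.323 × 151.9) / 0.677 = (163.6121 − 49.0637) / 0.677 = 114.5484 / 0.677 = 169.200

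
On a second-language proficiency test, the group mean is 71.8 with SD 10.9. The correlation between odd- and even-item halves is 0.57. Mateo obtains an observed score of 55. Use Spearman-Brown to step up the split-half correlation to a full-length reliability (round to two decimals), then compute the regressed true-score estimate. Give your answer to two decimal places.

Spearman-Brown: ρ = 2r/(1 + r) = 2(0.57)/(1 + 0.57) = 1.140/1.57 = 0.7261 → 0.73
T̂ = ρX + (1 − ρ)μ
  = 0.73 × 55 + 0.27 × 71.8
  = 40.15 + 19.386
  = 59.536
  ≈ 59.54

59.54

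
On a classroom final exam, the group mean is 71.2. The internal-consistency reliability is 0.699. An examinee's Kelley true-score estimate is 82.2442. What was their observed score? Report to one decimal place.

T̂ = ρX + (1 − ρ)μ  ⇒  X = (T̂ − (1 − ρ)μ) / ρ
X = (82.2442 − 0.301 × 71.2) / 0.699 = (82.2442 − 21.4312) / 0.699 = 60.8130 / 0.699 = 87.000

87.0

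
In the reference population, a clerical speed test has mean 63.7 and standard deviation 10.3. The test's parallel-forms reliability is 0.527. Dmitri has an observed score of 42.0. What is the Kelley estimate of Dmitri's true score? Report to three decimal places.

T̂ = ρX + (1 − ρ)μ
  = 0.527 × 42.0 + 0.473 × 63.7
  = 22.1340 + 30.1301
  = 52.2641
  ≈ 52.264

52.264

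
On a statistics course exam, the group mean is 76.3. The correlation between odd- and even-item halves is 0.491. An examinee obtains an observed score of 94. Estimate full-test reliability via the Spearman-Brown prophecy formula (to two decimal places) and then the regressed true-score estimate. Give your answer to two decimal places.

87.98

Spearman-Brown: ρ = 2r/(1 + r) = 2(0.491)/(1 + 0.491) = 0.9820/1.491 = 0.6586 → 0.66
T̂ = 0.66(94) + 0.34(76.3) = 62.04 + 25.942 = 87.982 → 87.98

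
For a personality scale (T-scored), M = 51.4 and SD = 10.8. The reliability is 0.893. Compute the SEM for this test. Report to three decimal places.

3.533

SEM = SD · √(1 − ρ) = 10.8 × √0.107 = 10.8 × 0.3271 = 3.5328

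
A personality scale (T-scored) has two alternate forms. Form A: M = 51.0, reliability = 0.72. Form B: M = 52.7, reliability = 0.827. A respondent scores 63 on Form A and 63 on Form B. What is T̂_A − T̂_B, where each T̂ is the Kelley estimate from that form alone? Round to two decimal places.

T̂_A = 0.72(63) + 0.28(51.0) = 59.6400
T̂_B = 0.827(63) + 0.173(52.7) = 61.2181
T̂_A − T̂_B = -1.5781

-1.58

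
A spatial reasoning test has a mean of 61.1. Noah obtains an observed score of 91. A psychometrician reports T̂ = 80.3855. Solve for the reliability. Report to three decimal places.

T̂ = ρX + (1 − ρ)μ  ⇒  T̂ − μ = ρ(X − μ)
ρ = (T̂ − μ)/(X − μ) = (80.3855 − 61.1) / (91 − 61.1) = 19.2855 / 29.9 = 0.64500

0.645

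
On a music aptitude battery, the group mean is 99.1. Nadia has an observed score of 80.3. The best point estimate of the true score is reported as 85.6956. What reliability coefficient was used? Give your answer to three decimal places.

T̂ = ρX + (1 − ρ)μ  ⇒  T̂ − μ = ρ(X − μ)
ρ = (T̂ − μ)/(X − μ) = (85.6956 − 99.1) / (80.3 − 99.1) = -13.4044 / -18.8 = 0.71300

0.713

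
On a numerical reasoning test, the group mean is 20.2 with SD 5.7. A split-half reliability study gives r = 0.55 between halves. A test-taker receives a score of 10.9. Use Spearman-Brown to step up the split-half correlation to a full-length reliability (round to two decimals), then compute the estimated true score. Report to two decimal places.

Spearman-Brown: ρ = 2r/(1 + r) = 2(0.55)/(1 + 0.55) = 1.100/1.55 = 0.7097 → 0.71
T̂ = 0.71(10.9) + 0.29(20.2) = 7.739 + 5.858 = 13.597 → 13.60

13.60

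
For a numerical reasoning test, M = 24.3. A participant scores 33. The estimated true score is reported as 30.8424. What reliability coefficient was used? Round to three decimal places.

0.752

T̂ = ρX + (1 − ρ)μ  ⇒  T̂ − μ = ρ(X − μ)
ρ = (T̂ − μ)/(X − μ) = (30.8424 − 24.3) / (33 − 24.3) = 6.5424 / 8.7 = 0.75200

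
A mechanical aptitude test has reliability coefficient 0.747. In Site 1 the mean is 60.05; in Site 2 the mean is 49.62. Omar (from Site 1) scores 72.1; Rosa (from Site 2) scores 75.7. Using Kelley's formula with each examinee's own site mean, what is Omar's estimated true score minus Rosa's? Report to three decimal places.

-0.050

T̂_Omar = 0.747(72.1) + 0.253(60.05) = 69.05135
T̂_Rosa = 0.747(75.7) + 0.253(49.62) = 69.10176
Difference = 69.05135 − 69.10176 = -0.05041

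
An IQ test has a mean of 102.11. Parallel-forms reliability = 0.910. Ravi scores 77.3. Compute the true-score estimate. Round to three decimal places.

79.533

T̂ = 0.910(77.3) + 0.090(102.11) = 70.3430 + 9.18990 = 79.5329 → 79.533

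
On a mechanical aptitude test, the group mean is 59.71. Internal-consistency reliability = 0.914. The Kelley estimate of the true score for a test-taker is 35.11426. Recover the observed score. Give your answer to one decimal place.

T̂ = ρX + (1 − ρ)μ  ⇒  X = (T̂ − (1 − ρ)μ) / ρ
X = (35.11426 − 0.086 × 59.71) / 0.914 = (35.11426 − 5.13506) / 0.914 = 29.97920 / 0.914 = 32.800

32.8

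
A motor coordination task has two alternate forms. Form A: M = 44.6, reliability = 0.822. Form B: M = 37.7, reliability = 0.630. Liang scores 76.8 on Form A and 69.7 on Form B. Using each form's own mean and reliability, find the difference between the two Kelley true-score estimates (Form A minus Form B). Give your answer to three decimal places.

13.208

T̂_A = 0.822(76.8) + 0.178(44.6) = 71.06840
T̂_B = 0.630(69.7) + 0.370(37.7) = 57.86000
T̂_A − T̂_B = 13.20840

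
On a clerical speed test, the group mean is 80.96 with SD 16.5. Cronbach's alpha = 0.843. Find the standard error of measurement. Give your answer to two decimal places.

6.54

SEM = SD · √(1 − ρ) = 16.5 × √0.157 = 16.5 × 0.3962 = 6.538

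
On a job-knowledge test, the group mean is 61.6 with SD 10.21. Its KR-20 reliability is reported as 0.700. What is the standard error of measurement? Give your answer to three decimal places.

SEM = SD · √(1 − ρ) = 10.21 × √0.300 = 10.21 × 0.5477 = 5.5922

5.592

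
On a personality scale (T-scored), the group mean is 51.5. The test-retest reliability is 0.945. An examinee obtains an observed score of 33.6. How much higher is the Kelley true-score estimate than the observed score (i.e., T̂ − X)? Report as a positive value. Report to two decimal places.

Regress the observed score toward the mean by the unreliability: T̂ = 0.945·33.6 + 0.055·51.5 = 31.7520 + 2.8325 = 34.5845.
T̂ − X = 34.584 − 33.6 = 0.984 → 0.98

0.98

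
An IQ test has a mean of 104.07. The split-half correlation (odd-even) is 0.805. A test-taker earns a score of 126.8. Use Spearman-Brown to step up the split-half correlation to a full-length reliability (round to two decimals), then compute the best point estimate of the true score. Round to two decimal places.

124.30

Spearman-Brown: ρ = 2r/(1 + r) = 2(0.805)/(1 + 0.805) = 1.6100/1.805 = 0.8920 → 0.89
Regress the observed score toward the mean by the unreliability: T̂ = 0.89·126.8 + 0.11·104.07 = 112.852 + 11.4477 = 124.300.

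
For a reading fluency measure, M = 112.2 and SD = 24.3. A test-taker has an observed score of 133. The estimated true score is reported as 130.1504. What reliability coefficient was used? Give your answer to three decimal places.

T̂ = ρX + (1 − ρ)μ  ⇒  T̂ − μ = ρ(X − μ)
ρ = (T̂ − μ)/(X − μ) = (130.1504 − 112.2) / (133 − 112.2) = 17.9504 / 20.8 = 0.86300

0.863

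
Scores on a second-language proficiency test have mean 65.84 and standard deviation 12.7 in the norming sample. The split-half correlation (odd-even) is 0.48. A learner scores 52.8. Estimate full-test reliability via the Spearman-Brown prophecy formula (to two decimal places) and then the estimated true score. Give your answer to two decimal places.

Spearman-Brown: ρ = 2r/(1 + r) = 2(0.48)/(1 + 0.48) = 0.960/1.48 = 0.6486 → 0.65
T̂ = ρX + (1 − ρ)μ
  = 0.65 × 52.8 + 0.35 × 65.84
  = 34.320 + 23.0440
  = 57.364
  ≈ 57.36

57.36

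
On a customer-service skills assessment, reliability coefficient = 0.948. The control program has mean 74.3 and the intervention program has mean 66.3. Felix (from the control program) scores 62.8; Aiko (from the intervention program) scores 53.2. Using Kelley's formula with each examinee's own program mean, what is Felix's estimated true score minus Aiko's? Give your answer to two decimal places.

9.52

T̂_Felix = 0.948(62.8) + 0.052(74.3) = 63.3980
T̂_Aiko = 0.948(53.2) + 0.052(66.3) = 53.8812
Difference = 63.3980 − 53.8812 = 9.5168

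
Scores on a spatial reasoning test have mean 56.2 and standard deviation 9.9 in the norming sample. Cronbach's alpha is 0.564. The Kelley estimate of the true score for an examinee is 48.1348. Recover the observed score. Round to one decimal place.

T̂ = ρX + (1 − ρ)μ  ⇒  X = (T̂ − (1 − ρ)μ) / ρ
X = (48.1348 − 0.436 × 56.2) / 0.564 = (48.1348 − 24.5032) / 0.564 = 23.6316 / 0.564 = 41.900

41.9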